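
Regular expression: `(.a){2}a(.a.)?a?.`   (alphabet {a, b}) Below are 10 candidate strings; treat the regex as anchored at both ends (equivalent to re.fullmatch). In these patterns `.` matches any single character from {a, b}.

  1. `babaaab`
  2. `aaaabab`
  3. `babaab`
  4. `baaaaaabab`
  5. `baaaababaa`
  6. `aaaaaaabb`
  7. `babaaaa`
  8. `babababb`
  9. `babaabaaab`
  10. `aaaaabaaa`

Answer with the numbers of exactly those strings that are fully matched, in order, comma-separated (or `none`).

1 → match
2 → no match
3 → match
4 → match
5 → match
6 → match
7 → match
8 → no match
9 → match
10 → match

1, 3, 4, 5, 6, 7, 9, 10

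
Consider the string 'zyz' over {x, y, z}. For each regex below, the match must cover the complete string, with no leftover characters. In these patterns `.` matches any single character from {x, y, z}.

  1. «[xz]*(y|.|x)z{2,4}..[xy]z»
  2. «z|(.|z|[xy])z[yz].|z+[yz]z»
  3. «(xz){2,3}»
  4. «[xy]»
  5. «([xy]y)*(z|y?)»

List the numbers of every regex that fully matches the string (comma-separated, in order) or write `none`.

2

1 → no match
2 → match
3 → no match — must start with 'xz'
4 → no match
5 → no match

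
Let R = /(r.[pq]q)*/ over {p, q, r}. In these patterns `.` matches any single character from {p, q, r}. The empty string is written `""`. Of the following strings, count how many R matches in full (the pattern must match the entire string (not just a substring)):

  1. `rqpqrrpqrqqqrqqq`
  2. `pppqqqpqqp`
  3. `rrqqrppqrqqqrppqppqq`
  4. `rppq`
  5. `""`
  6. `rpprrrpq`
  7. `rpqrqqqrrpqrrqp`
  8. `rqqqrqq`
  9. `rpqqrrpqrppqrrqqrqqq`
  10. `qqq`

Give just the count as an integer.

4

1 → match
2. `pppqqqpqqp` → no match
3 → no match
4. `rppq` → match
5. `""` → match
6. `rpprrrpq` → no match
7 → no match
8. `rqqqrqq` → no match
9 → match
10. `qqq` → no match
Total matched: 4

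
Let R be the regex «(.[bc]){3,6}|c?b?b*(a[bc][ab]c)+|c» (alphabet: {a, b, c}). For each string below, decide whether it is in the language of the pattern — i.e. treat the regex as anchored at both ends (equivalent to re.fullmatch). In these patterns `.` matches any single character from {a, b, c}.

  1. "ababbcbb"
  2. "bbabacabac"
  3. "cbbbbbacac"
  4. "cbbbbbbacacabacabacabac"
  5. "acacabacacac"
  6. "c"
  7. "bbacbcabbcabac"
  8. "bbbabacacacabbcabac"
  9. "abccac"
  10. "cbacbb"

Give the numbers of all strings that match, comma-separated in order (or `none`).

1, 2, 3, 4, 5, 6, 7, 8, 9, 10

1 → match
2 → match
3 → match
4 → match
5 → match
6 → match
7 → match
8 → match
9 → match
10 → match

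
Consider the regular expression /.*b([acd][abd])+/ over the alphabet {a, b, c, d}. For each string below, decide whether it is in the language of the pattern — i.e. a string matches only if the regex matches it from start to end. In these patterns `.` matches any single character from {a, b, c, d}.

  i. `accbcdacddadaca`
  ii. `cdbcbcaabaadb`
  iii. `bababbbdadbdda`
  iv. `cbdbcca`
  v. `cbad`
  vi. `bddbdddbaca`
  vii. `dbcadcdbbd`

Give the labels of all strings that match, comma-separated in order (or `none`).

i → no match
ii → match
iii → no match
iv → no match
v → match
vi → no match
vii → no match

ii, v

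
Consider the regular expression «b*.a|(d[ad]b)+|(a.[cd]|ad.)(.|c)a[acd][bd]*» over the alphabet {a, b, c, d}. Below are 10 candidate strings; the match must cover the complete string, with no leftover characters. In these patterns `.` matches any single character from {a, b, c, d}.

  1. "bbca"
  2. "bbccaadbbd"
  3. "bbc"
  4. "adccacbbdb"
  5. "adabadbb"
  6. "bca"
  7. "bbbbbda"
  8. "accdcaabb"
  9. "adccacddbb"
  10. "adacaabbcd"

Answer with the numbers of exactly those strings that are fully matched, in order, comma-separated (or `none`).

1, 4, 5, 6, 7, 9

1 → match
2 → no match
3 → no match
4 → match
5 → match
6 → match
7 → match
8 → no match
9 → match
10 → no match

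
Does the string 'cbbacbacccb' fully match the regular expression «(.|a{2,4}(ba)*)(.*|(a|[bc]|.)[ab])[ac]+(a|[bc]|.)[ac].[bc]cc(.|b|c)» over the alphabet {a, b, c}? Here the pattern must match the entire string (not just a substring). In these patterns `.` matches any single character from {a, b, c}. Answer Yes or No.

No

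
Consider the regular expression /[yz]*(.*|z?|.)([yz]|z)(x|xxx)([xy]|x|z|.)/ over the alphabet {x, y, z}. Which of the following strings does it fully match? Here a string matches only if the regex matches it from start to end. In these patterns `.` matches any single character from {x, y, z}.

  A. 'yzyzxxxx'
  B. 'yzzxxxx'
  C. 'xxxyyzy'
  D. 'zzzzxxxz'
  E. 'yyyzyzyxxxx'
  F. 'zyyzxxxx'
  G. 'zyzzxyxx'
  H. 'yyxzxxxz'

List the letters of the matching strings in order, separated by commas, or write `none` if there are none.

A. 'yzyzxxxx' → match
B. 'yzzxxxx' → match
C. 'xxxyyzy' → no match
D. 'zzzzxxxz' → match
E. 'yyyzyzyxxxx' → match
F. 'zyyzxxxx' → match
G. 'zyzzxyxx' → match
H. 'yyxzxxxz' → match

A, B, D, E, F, G, H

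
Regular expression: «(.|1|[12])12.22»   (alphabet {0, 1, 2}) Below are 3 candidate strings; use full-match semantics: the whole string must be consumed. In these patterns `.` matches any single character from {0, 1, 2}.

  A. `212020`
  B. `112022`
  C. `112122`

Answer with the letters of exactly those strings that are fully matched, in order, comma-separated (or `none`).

B, C

A → no match — must end with `22`
B → match
C → match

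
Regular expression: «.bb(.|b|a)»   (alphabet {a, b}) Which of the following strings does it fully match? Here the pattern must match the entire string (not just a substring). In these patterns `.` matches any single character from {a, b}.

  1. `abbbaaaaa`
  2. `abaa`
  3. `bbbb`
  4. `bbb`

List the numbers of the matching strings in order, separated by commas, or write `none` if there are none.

1. `abbbaaaaa` → no match
2. `abaa` → no match
3. `bbbb` → match
4. `bbb` → no match

3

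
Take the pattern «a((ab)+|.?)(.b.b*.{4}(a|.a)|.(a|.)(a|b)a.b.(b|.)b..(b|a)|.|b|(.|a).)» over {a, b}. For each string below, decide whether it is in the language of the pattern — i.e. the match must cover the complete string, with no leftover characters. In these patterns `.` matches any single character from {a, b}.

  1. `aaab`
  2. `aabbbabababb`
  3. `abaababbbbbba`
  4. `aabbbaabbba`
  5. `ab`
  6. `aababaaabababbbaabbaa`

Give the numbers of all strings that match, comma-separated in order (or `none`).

1, 4, 5

1 → match
2 → no match
3 → no match
4 → match
5 → match
6 → no match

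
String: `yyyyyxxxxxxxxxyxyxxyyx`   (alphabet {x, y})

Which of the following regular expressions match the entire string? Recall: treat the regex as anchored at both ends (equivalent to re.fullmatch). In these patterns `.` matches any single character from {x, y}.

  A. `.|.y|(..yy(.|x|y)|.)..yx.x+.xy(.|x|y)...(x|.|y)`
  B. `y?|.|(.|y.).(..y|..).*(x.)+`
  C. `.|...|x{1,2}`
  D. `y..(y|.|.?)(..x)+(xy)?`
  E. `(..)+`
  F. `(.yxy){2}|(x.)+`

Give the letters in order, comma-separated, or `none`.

A → no match
B → no match
C → no match
D → match
E → match
F → no match

D, E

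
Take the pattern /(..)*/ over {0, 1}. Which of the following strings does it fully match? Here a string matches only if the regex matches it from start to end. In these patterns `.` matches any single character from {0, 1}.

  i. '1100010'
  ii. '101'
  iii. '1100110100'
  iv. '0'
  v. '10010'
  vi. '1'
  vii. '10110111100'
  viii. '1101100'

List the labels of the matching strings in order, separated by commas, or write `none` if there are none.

iii

i → no match
ii → no match
iii → match
iv → no match
v → no match
vi → no match
vii → no match
viii → no match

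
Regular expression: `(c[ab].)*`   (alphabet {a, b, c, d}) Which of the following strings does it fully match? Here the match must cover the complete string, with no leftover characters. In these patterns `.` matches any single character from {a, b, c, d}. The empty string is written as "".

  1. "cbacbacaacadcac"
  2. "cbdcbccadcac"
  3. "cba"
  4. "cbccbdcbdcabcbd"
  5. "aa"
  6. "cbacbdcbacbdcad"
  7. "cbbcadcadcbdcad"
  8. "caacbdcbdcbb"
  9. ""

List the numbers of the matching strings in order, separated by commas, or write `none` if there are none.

1 → match
2 → match
3 → match
4 → match
5 → no match
6 → match
7 → match
8 → match
9 → match

1, 2, 3, 4, 6, 7, 8, 9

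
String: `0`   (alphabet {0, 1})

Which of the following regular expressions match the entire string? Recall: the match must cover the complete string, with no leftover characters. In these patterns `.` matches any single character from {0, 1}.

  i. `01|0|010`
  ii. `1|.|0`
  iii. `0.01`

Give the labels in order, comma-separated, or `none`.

i → match
ii → match
iii → no match — must end with `01`

i, ii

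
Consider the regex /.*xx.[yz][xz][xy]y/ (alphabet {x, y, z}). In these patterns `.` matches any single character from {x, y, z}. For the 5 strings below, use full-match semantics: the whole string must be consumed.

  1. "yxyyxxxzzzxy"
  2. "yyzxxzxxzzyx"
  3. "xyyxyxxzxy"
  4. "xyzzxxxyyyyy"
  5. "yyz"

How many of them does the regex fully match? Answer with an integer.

1 → match
2 → no match — must end with "y"
3 → no match
4 → no match
5 → no match — must end with "y"
Total matched: 1

1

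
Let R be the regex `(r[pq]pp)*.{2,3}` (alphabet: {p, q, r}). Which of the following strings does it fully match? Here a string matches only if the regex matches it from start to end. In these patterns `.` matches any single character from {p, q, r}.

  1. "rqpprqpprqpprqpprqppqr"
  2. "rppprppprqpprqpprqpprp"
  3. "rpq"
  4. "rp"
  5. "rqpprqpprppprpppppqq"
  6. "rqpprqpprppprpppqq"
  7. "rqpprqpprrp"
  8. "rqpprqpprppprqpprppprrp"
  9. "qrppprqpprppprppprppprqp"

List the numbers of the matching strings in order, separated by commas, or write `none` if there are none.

1 → match
2 → match
3 → match
4 → match
5 → no match
6 → match
7 → match
8 → match
9 → no match

1, 2, 3, 4, 6, 7, 8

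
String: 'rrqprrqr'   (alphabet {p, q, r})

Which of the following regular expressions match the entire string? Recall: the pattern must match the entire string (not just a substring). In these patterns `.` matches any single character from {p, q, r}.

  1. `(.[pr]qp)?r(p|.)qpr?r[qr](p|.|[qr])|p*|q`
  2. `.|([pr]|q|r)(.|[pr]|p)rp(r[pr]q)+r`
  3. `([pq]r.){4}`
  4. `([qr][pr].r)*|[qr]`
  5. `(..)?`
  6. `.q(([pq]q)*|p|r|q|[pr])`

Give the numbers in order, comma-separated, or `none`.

1 → match
2 → no match
3 → no match
4 → no match
5 → no match
6 → no match

1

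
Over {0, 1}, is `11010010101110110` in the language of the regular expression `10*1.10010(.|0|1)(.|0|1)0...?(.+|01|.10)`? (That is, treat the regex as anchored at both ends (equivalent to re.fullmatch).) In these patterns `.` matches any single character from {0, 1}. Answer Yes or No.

No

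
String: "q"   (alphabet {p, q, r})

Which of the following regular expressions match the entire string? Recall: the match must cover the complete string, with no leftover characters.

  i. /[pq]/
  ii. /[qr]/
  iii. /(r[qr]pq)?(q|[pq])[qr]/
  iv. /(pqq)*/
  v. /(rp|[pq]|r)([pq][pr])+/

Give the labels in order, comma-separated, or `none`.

i, ii

i → match
ii → match
iii → no match
iv → no match
v → no match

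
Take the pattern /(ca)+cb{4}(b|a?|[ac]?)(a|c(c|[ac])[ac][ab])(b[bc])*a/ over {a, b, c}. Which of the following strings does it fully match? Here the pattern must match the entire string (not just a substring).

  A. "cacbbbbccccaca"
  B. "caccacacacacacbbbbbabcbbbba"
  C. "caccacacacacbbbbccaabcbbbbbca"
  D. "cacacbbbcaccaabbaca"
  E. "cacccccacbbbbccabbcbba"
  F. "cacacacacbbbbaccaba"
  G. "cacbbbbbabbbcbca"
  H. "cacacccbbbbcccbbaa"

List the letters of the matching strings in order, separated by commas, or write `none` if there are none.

F, G

A → no match
B → no match
C → no match
D → no match
E → no match
F → match
G → match
H → no match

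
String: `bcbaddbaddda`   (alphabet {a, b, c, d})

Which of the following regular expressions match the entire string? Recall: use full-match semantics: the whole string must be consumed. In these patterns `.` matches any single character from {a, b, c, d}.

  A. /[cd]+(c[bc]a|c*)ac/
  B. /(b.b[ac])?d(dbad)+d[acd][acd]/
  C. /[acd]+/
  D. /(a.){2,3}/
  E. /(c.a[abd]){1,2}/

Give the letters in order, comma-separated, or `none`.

A → no match — must end with `ac`
B → match
C → no match
D → no match — must start with `a`
E → no match — must start with `c`

B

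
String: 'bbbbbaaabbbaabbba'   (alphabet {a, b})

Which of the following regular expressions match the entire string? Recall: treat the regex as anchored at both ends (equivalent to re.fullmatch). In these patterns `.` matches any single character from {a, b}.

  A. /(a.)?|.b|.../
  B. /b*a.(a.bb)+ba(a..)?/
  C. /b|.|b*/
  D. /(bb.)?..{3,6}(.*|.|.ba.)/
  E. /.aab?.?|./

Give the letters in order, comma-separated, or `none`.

B, D

A → no match
B → match
C → no match
D → match
E → no match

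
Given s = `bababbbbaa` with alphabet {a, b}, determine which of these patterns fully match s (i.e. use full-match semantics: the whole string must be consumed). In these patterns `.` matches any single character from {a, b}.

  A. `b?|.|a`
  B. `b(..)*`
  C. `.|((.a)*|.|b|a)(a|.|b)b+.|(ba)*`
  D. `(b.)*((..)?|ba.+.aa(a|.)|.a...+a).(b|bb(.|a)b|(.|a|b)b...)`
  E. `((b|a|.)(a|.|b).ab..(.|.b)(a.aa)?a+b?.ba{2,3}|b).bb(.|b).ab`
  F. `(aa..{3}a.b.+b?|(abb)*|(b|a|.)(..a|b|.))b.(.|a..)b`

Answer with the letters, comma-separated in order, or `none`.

D

A → no match
B → no match
C → no match
D → match
E → no match — must end with `ab`
F → no match — must end with `b`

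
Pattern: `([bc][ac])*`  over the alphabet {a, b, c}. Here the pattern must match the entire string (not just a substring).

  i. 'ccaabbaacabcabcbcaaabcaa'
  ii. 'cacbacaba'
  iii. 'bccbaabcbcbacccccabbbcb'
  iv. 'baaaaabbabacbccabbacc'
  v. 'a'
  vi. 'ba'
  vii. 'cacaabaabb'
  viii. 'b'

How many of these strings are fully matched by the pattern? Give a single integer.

1

i → no match
ii → no match
iii → no match
iv → no match
v → no match
vi → match
vii → no match
viii → no match
Total matched: 1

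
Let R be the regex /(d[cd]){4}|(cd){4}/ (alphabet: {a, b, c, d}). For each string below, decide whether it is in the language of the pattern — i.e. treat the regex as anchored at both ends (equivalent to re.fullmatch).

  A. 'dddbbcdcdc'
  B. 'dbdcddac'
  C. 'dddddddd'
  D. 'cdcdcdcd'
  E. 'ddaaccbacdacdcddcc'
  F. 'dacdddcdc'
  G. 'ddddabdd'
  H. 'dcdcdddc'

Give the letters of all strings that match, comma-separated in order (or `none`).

C, D, H

A. 'dddbbcdcdc' → no match
B. 'dbdcddac' → no match
C. 'dddddddd' → match
D. 'cdcdcdcd' → match
E → no match
F. 'dacdddcdc' → no match
G. 'ddddabdd' → no match
H. 'dcdcdddc' → match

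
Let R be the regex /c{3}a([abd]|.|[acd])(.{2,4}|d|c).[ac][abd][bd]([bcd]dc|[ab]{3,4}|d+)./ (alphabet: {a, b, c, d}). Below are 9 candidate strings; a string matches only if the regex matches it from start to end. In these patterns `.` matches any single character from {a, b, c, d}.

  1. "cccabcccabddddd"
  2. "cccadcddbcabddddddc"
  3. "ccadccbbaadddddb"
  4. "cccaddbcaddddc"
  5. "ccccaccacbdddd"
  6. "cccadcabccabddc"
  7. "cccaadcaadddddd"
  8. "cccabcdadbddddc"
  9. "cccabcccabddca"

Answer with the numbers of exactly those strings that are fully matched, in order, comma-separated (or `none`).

1, 2, 4, 6, 7, 8, 9

1 → match
2 → match
3 → no match
4 → match
5 → no match
6 → match
7 → match
8 → match
9 → match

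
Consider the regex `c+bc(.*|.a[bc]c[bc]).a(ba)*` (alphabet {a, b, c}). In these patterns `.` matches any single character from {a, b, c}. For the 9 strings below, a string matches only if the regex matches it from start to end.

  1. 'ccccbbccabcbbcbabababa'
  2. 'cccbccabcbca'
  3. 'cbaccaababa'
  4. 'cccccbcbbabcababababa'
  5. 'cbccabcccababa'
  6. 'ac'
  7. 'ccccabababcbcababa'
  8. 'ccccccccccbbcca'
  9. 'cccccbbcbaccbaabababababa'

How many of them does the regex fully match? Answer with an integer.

3

1 → no match
2. 'cccbccabcbca' → match
3. 'cbaccaababa' → no match
4 → match
5 → match
6. 'ac' → no match — must start with 'c'
7 → no match
8 → no match
9 → no match
Total matched: 3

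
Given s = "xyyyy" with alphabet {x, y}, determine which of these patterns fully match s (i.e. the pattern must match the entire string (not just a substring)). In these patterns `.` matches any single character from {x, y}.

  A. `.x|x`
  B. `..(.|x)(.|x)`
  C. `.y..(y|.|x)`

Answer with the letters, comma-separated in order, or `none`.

C

A → no match — must end with "x"
B → no match
C → match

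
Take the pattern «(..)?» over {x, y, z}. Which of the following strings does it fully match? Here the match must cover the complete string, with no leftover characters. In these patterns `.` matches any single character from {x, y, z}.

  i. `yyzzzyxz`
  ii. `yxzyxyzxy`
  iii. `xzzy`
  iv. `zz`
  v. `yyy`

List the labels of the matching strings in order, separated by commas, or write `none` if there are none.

i. `yyzzzyxz` → no match
ii. `yxzyxyzxy` → no match
iii. `xzzy` → no match
iv. `zz` → match
v. `yyy` → no match

iv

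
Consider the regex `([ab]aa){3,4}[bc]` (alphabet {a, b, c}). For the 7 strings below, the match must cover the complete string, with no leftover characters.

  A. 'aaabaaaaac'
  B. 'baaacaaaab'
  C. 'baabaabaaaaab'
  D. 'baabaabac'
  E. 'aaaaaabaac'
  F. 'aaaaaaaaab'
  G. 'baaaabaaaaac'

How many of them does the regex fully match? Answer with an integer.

4

A → match
B → no match
C → match
D → no match
E → match
F → match
G → no match
Total matched: 4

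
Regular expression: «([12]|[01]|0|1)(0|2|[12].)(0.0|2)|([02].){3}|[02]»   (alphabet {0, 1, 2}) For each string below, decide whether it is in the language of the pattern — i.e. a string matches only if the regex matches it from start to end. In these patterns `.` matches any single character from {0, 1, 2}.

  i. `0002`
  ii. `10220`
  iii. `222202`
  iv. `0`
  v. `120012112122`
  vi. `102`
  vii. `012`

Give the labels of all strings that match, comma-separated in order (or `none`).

iii, iv, vi

i → no match
ii → no match
iii → match
iv → match
v → no match
vi → match
vii → no match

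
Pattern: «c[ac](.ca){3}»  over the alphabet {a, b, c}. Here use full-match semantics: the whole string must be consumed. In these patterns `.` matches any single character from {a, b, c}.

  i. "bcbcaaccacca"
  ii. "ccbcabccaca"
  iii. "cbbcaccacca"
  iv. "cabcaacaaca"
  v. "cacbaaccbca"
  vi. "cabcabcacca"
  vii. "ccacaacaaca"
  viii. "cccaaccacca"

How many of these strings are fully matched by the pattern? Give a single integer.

3

i → no match — must start with "c"
ii → no match
iii → no match
iv → match
v → no match
vi → match
vii → match
viii → no match
Total matched: 3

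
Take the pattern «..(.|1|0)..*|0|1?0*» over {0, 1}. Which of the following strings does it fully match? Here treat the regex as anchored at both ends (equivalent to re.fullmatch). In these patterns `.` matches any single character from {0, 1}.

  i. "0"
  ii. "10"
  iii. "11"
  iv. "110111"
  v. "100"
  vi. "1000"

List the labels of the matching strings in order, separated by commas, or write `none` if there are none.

i → match
ii → match
iii → no match
iv → match
v → match
vi → match

i, ii, iv, v, vi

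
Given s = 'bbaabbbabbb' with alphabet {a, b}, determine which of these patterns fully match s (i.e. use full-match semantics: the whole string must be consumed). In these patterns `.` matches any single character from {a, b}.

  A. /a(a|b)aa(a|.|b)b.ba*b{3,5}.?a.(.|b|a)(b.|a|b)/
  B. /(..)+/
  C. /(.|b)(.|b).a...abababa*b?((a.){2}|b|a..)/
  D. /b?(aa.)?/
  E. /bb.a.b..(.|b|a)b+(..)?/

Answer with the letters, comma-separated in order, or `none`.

E

A → no match — must start with 'a'
B → no match
C → no match
D → no match
E → match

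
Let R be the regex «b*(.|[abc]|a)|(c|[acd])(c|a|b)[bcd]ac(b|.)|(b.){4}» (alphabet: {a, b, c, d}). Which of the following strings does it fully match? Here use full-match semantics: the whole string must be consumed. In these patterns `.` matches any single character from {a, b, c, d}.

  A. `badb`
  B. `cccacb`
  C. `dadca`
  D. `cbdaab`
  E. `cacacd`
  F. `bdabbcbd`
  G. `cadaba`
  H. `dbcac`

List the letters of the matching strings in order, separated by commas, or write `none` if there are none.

A → no match
B → match
C → no match
D → no match
E → match
F → no match
G → no match
H → no match

B, E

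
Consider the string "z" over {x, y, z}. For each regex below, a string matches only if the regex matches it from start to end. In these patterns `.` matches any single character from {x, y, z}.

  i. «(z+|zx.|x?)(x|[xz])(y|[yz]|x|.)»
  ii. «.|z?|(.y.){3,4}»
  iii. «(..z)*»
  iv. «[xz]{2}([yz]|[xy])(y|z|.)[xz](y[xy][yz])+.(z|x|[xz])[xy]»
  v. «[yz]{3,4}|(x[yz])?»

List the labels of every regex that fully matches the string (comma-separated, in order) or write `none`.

ii

i → no match
ii → match
iii → no match
iv → no match
v → no match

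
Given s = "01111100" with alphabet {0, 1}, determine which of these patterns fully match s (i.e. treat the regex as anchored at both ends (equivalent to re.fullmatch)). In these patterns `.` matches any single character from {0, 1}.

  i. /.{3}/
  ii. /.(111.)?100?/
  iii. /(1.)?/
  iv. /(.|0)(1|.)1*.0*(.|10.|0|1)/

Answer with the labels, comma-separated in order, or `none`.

ii, iv

i → no match
ii → match
iii → no match
iv → match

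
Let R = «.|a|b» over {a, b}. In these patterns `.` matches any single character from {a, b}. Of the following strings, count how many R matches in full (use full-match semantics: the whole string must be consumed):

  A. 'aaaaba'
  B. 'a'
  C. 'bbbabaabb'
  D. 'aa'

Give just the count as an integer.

A → no match
B → match
C → no match
D → no match
Total matched: 1

1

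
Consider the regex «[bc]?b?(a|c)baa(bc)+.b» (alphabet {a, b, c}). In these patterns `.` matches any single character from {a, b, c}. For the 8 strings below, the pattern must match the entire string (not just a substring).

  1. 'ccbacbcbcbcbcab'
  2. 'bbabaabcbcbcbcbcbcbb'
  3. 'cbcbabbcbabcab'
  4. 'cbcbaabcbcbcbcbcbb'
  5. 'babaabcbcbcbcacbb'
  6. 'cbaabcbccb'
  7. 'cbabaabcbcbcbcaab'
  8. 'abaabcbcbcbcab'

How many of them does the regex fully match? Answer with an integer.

4

1 → no match
2 → match
3 → no match
4 → match
5 → no match
6 → match
7 → no match
8 → match
Total matched: 4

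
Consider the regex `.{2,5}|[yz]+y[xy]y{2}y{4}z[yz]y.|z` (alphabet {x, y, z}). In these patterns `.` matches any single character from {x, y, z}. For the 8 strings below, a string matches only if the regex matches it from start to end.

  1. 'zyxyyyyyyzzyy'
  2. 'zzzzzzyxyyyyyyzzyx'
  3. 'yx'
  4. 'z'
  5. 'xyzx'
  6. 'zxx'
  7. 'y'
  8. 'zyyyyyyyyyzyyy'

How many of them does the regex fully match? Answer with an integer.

1 → match
2 → match
3 → match
4 → match
5 → match
6 → match
7 → no match
8 → match
Total matched: 7

7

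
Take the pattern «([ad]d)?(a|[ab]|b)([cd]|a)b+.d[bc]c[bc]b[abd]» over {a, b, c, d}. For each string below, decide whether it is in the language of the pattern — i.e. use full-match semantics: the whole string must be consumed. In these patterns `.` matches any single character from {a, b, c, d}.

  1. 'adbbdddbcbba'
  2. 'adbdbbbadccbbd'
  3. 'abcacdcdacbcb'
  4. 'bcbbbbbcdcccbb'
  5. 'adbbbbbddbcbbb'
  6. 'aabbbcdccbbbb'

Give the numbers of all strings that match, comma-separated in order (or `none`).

1 → no match
2 → match
3 → no match
4 → match
5 → match
6 → no match

2, 4, 5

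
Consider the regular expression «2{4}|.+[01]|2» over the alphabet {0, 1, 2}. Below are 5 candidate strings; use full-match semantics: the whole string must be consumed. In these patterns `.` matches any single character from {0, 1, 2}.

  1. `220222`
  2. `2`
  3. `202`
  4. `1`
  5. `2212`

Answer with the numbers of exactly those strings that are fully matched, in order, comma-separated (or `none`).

2

1 → no match
2 → match
3 → no match
4 → no match
5 → no match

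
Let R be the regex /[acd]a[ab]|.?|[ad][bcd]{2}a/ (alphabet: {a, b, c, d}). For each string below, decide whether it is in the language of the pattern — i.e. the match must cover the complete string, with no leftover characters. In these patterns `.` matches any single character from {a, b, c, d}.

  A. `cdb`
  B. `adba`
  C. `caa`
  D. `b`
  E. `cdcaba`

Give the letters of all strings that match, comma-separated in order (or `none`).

B, C, D

A → no match
B → match
C → match
D → match
E → no match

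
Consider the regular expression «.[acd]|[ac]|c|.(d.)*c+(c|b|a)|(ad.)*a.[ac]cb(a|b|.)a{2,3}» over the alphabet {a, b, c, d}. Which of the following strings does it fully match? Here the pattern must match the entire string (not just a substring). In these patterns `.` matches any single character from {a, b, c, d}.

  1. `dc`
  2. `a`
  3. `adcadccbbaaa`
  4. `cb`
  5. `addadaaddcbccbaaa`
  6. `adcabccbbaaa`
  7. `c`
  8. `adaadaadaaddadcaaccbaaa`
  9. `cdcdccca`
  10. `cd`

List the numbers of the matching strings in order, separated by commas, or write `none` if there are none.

1, 2, 3, 6, 7, 8, 9, 10

1 → match
2 → match
3 → match
4 → no match
5 → no match
6 → match
7 → match
8 → match
9 → match
10 → match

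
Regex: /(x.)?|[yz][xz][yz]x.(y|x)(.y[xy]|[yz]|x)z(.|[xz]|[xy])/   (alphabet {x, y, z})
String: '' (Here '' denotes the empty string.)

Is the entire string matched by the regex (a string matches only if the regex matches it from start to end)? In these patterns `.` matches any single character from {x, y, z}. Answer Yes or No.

Yes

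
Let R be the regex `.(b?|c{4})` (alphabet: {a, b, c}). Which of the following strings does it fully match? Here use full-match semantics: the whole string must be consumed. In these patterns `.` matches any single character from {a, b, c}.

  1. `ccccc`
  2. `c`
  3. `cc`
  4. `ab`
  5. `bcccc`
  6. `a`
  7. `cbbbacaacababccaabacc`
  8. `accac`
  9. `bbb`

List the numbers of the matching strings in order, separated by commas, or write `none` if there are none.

1, 2, 4, 5, 6

1 → match
2 → match
3 → no match
4 → match
5 → match
6 → match
7 → no match
8 → no match
9 → no match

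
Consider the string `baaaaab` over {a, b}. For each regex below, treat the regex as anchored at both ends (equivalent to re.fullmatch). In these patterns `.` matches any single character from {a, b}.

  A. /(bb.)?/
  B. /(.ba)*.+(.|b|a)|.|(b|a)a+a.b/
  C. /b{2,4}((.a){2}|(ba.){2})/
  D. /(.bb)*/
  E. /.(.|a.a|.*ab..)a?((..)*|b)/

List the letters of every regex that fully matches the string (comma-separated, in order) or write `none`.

A → no match
B → match
C → no match
D → no match
E → match

B, E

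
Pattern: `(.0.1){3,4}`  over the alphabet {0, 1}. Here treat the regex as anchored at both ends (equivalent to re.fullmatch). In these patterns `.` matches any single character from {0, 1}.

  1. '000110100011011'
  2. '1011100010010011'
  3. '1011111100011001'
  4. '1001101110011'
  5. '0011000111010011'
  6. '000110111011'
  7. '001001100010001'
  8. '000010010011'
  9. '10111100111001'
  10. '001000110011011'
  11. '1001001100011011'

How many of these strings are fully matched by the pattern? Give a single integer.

1 → no match
2 → no match
3 → no match
4 → no match
5 → no match
6 → match
7 → no match
8 → no match
9 → no match
10 → no match
11 → match
Total matched: 2

2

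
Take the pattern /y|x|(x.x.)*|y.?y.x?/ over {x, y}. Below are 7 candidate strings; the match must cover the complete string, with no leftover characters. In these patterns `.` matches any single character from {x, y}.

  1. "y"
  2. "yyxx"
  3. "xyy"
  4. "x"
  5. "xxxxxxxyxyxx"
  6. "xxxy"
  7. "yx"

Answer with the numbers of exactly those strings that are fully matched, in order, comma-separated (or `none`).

1. "y" → match
2. "yyxx" → match
3. "xyy" → no match
4. "x" → match
5. "xxxxxxxyxyxx" → match
6. "xxxy" → match
7. "yx" → no match

1, 2, 4, 5, 6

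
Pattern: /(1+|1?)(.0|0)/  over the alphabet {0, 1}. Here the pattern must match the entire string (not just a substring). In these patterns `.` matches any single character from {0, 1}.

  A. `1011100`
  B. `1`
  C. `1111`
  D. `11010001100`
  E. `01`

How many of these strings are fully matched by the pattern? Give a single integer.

A → no match
B → no match — must end with `0`
C → no match — must end with `0`
D → no match
E → no match — must end with `0`
Total matched: 0

0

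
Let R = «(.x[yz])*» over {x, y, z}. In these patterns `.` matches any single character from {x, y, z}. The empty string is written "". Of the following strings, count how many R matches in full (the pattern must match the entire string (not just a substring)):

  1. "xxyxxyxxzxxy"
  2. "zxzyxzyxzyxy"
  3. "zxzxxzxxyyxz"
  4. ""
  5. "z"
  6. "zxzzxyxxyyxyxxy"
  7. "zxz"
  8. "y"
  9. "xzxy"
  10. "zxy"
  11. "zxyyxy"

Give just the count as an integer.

8

1. "xxyxxyxxzxxy" → match
2. "zxzyxzyxzyxy" → match
3. "zxzxxzxxyyxz" → match
4. "" → match
5. "z" → no match
6 → match
7. "zxz" → match
8. "y" → no match
9. "xzxy" → no match
10. "zxy" → match
11. "zxyyxy" → match
Total matched: 8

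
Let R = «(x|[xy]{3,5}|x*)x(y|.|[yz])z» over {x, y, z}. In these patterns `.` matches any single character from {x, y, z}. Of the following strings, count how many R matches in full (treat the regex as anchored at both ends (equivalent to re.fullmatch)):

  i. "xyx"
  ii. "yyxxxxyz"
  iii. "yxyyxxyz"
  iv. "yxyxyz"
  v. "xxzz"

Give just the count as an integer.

4

i. "xyx" → no match — must end with "z"
ii. "yyxxxxyz" → match
iii. "yxyyxxyz" → match
iv. "yxyxyz" → match
v. "xxzz" → match
Total matched: 4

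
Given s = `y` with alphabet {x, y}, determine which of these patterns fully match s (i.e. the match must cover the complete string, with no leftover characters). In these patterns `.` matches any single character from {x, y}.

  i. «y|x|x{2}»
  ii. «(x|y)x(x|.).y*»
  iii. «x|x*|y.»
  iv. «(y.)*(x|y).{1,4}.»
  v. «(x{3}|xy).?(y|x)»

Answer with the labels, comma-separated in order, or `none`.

i → match
ii → no match
iii → no match
iv → no match
v → no match

i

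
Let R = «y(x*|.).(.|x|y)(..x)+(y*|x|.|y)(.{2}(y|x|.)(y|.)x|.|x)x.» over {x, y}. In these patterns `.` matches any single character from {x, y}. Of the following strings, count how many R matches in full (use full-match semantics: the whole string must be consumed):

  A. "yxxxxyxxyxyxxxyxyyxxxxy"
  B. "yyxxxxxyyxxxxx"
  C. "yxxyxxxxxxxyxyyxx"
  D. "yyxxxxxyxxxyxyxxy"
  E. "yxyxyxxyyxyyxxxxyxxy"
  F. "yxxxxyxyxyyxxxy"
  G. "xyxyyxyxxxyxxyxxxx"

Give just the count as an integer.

6

A → match
B → match
C → match
D → match
E → match
F → match
G → no match — must start with "y"
Total matched: 6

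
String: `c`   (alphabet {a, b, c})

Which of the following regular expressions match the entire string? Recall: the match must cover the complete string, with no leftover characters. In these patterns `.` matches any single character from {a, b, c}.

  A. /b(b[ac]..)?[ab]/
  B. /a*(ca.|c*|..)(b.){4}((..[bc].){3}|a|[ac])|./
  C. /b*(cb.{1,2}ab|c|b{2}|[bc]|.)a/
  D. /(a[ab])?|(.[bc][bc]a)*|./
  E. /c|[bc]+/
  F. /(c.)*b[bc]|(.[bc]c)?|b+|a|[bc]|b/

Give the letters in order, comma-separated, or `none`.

A → no match — must start with `b`
B → match
C → no match — must end with `a`
D → match
E → match
F → match

B, D, E, F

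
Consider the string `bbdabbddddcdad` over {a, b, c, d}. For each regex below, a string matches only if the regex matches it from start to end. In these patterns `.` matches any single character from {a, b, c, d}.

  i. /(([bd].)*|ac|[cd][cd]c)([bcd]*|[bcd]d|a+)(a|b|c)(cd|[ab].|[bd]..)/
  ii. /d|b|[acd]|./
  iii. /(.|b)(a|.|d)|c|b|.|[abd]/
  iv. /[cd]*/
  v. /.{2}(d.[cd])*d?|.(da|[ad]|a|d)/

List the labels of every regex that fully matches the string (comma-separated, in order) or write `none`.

i

i → match
ii → no match
iii → no match
iv → no match
v → no match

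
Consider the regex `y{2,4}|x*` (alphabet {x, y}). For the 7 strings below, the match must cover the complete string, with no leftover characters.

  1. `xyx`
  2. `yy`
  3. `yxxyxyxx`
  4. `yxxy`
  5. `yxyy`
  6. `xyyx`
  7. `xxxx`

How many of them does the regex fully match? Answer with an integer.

1 → no match
2 → match
3 → no match
4 → no match
5 → no match
6 → no match
7 → match
Total matched: 2

2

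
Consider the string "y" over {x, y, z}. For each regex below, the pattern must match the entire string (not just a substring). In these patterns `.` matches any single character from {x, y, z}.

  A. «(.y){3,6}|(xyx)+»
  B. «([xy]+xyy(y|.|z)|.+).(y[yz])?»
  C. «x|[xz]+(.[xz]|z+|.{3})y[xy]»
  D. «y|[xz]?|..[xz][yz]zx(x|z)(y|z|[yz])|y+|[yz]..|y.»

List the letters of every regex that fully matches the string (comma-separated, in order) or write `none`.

A → no match
B → no match
C → no match
D → match

D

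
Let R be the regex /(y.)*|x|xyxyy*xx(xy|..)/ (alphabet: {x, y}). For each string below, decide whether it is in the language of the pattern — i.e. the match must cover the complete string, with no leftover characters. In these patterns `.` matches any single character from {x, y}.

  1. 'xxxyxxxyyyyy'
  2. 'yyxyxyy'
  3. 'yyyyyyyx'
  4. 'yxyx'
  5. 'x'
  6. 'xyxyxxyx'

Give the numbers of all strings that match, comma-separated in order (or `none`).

1. 'xxxyxxxyyyyy' → no match
2. 'yyxyxyy' → no match
3. 'yyyyyyyx' → match
4. 'yxyx' → match
5. 'x' → match
6. 'xyxyxxyx' → match

3, 4, 5, 6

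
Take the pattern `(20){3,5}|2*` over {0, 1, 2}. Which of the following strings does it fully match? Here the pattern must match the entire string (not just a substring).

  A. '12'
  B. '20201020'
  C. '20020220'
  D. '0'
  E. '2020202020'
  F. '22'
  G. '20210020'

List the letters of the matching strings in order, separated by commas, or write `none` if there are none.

A → no match
B → no match
C → no match
D → no match
E → match
F → match
G → no match

E, F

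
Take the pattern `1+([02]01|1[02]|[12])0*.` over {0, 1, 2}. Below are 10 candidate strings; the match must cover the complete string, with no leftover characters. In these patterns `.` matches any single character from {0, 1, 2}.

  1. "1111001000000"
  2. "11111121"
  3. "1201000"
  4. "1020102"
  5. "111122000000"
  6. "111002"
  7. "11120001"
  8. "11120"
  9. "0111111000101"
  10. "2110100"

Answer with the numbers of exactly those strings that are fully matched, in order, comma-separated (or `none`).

1, 2, 3, 6, 7, 8

1 → match
2 → match
3 → match
4 → no match
5 → no match
6 → match
7 → match
8 → match
9 → no match — must start with "1"
10 → no match — must start with "1"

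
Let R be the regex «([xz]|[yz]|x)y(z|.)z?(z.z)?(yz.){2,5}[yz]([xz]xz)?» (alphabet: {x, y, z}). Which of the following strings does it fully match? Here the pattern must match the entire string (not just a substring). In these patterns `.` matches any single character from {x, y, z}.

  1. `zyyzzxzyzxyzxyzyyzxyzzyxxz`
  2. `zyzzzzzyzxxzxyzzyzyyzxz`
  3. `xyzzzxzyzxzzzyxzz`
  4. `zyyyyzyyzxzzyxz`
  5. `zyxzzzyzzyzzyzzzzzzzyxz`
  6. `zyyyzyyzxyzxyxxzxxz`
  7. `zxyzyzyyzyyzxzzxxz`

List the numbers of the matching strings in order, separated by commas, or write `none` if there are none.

1 → match
2 → no match
3 → no match
4 → no match
5 → no match
6 → no match
7 → no match

1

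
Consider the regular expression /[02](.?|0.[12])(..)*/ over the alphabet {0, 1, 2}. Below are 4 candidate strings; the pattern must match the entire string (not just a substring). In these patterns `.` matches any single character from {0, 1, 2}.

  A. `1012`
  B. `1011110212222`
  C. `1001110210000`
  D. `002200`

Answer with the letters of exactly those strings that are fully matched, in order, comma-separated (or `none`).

D

A → no match
B → no match
C → no match
D → match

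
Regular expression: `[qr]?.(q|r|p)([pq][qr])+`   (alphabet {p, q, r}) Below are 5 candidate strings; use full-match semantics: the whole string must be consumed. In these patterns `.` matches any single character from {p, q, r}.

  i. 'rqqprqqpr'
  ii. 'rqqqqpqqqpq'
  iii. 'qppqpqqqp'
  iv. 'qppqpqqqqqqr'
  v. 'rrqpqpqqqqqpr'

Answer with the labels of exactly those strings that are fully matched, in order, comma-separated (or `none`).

i, ii, iv, v

i → match
ii → match
iii → no match
iv → match
v → match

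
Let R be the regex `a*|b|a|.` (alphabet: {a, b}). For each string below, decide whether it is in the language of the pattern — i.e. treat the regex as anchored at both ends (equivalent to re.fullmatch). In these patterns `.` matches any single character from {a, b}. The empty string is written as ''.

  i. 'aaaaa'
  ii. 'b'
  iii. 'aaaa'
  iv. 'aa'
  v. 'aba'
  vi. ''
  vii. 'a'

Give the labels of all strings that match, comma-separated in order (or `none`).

i, ii, iii, iv, vi, vii

i → match
ii → match
iii → match
iv → match
v → no match
vi → match
vii → match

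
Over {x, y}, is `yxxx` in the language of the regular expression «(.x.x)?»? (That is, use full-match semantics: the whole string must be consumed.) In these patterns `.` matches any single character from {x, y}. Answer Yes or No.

Yes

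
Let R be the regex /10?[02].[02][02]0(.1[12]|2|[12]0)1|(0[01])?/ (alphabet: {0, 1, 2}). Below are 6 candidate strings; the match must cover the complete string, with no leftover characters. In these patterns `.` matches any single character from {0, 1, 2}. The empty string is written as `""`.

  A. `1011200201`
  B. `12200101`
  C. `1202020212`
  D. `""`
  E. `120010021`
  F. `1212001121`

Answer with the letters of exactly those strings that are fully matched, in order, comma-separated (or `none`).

D, F

A → no match
B → no match
C → no match
D → match
E → no match
F → match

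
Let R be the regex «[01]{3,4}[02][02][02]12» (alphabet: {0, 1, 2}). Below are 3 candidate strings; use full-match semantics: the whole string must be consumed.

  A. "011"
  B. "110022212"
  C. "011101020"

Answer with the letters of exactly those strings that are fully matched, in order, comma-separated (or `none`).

A → no match — must end with "12"
B → match
C → no match — must end with "12"

B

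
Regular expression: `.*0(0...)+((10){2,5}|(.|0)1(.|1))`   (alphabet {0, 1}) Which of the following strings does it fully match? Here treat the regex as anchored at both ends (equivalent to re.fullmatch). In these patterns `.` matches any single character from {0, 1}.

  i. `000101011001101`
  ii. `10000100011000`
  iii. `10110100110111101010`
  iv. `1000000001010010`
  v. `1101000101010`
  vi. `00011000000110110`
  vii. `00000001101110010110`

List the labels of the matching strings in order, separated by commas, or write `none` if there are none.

i → no match
ii → no match
iii → no match
iv → no match
v → match
vi → match
vii → match

v, vi, vii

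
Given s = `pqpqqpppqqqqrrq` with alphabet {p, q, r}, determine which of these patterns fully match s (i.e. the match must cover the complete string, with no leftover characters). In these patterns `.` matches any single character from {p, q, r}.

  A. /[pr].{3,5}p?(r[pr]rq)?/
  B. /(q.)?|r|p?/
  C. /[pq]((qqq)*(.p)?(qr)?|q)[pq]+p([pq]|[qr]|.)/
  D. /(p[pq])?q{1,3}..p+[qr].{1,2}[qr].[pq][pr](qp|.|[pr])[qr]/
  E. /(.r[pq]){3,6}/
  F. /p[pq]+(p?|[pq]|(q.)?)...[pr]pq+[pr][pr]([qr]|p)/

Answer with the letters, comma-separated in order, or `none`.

F

A → no match
B → no match
C → no match
D → no match
E → no match
F → match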